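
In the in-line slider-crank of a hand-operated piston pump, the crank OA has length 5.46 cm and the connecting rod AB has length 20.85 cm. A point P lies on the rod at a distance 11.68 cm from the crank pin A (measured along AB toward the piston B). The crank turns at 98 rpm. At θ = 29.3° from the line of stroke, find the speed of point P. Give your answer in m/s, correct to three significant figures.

0.377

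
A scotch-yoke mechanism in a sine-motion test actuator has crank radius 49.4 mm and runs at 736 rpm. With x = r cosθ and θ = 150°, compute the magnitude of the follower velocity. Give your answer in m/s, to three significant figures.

1.90

ω = 77.07 rad/s (from 736 rpm).
x = r cosθ ⇒ ẋ = −rω sinθ.
|v| = rω|sinθ| = 0.0494·77.07·|sin 150°| = 1.9037 m/s.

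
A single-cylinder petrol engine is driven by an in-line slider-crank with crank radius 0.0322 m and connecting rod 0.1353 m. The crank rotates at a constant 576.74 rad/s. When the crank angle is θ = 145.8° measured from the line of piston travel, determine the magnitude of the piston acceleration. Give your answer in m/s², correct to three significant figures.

ω = 576.7 rad/s
x(θ) = r cosθ + √(L² − r² sin²θ); with ω constant, a = ω²·d²x/dθ².
d²x/dθ² = −r cosθ − r²(cos2θ)/√u − r⁴ sin²2θ/(4u^{3/2}),  u = L² − r² sin²θ = 0.0179785 m².
Substituting r = 0.0322 m, L = 0.1353 m, θ = 145.8°: d²x/dθ² = +0.023689 m.
a = ω²·d²x/dθ² = (576.7)²·(+0.023689) = +7879.6 m/s²;  |a| = 7879.6 m/s².

7880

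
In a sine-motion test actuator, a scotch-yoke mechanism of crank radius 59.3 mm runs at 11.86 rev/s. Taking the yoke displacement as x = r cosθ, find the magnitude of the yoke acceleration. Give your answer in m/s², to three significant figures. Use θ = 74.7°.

86.9

ω = 74.52 rad/s (from 11.86 rev/s).
x = r cosθ ⇒ ẍ = −rω² cosθ (ω constant).
|a| = rω²|cosθ| = 0.0593·(74.52)²·|cos 74.7°| = 86.892 m/s².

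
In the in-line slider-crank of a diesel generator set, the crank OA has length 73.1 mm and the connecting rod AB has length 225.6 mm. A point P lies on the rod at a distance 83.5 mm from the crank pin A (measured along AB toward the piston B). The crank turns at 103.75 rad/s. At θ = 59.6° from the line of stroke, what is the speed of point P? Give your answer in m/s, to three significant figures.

ω = 103.8 rad/s.  Crank-pin speed |V_A| = rω = 7.5841 m/s, perpendicular to OA.
Rod angle: sinφ = −(r/L) sinθ ⇒ φ = -16.229°; ω_rod = −rω cosθ/√(L²−r²sin²θ) = -17.718 rad/s.
V_P = V_A + ω_rod × AP, with AP = 0.0835 m along the rod.
Components: V_Px = −rω sinθ − a·ω_rod·sinφ = -6.9549 m/s;  V_Py = rω cosθ + a·ω_rod·cosφ = +2.4174 m/s.
|V_P| = √(V_Px² + V_Py²) = 7.363 m/s.

7.36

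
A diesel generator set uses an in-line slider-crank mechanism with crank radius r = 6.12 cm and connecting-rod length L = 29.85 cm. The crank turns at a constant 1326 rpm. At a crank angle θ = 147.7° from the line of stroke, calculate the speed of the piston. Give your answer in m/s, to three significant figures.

ω = 2π·1326/60 = 138.9 rad/s
For an in-line slider-crank, x = r cosθ + √(L² − r² sin²θ), so v = −rω sinθ·[1 + r cosθ/√(L² − r² sin²θ)].
With r = 0.0612 m, L = 0.2985 m, θ = 147.7°: √(L² − r² sin²θ) = 0.2967 m.
v = −0.0612·138.9·0.53435·[1 + 0.0612·-0.84526/0.2967] = -3.7493 m/s.
|v| = 3.7493 m/s.

3.75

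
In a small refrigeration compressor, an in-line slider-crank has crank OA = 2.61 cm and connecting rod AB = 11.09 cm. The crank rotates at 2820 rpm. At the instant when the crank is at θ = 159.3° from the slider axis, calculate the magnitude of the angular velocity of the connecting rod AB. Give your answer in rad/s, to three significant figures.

ω = 295.3 rad/s (converted from 2820 rpm).
The rod makes angle φ with the slider axis where L sinφ = r sinθ; differentiating, L cosφ·φ̇ = r ω cosθ.
L cosφ = √(L² − r² sin²θ) = 0.11052 m.
|ω_rod| = r ω |cosθ| / √(L² − r² sin²θ) = 0.0261·295.3·0.93544/0.11052 = 65.24 rad/s.

65.2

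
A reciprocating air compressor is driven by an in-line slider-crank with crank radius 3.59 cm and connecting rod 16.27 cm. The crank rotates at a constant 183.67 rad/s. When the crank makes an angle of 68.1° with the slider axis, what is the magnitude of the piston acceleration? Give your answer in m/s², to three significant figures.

256

ω = 183.7 rad/s
x(θ) = r cosθ + √(L² − r² sin²θ); with ω constant, a = ω²·d²x/dθ².
d²x/dθ² = −r cosθ − r²(cos2θ)/√u − r⁴ sin²2θ/(4u^{3/2}),  u = L² − r² sin²θ = 0.0253618 m².
Substituting r = 0.0359 m, L = 0.1627 m, θ = 68.1°: d²x/dθ² = -0.0075985 m.
a = ω²·d²x/dθ² = (183.7)²·(-0.0075985) = -256.33 m/s²;  |a| = 256.33 m/s².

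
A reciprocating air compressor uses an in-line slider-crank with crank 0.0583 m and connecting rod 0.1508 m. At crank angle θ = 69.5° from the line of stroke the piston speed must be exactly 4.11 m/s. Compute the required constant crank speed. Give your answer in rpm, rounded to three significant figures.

For an in-line slider-crank, |v_piston| = rω|sinθ|·[1 + r cosθ/√(L² − r² sin²θ)].
With r = 0.0583 m, L = 0.1508 m, θ = 69.5°: the bracketed kinematic factor |dx/dθ| = 0.06254 m.
ω = v/|dx/dθ| = 4.11/0.06254 = 65.718 rad/s.
N = 60ω/(2π) = 627.56 rpm.

628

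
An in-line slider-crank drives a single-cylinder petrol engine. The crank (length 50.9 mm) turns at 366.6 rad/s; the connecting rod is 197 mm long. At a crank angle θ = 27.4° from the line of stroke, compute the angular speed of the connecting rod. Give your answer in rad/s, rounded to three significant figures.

84.7

ω = 366.6 rad/s
The rod makes angle φ with the slider axis where L sinφ = r sinθ; differentiating, L cosφ·φ̇ = r ω cosθ.
L cosφ = √(L² − r² sin²θ) = 0.1956 m.
|ω_rod| = r ω |cosθ| / √(L² − r² sin²θ) = 0.0509·366.6·0.88782/0.1956 = 84.695 rad/s.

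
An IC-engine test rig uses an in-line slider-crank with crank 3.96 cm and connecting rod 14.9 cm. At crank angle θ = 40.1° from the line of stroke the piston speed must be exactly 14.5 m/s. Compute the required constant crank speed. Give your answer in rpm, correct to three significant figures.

For an in-line slider-crank, |v_piston| = rω|sinθ|·[1 + r cosθ/√(L² − r² sin²θ)].
With r = 0.0396 m, L = 0.149 m, θ = 40.1°: the bracketed kinematic factor |dx/dθ| = 0.03077 m.
ω = v/|dx/dθ| = 14.5/0.03077 = 471.23 rad/s.
N = 60ω/(2π) = 4499.9 rpm.

4500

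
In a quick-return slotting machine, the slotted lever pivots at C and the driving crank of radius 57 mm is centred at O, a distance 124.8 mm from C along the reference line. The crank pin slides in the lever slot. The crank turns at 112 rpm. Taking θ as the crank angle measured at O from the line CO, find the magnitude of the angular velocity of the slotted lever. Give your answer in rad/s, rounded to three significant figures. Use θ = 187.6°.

9.44

ω = 11.73 rad/s (from 112 rpm).
Crank pin A relative to C: A = (d + r cosθ, r sinθ); lever angle φ = atan2(r sinθ, d + r cosθ).
Differentiating tanφ: φ̇ = rω(d cosθ + r)/(d² + r² + 2dr cosθ).
d² + r² + 2dr cosθ = |CA|² = 0.00472182 m²;  d cosθ + r = -0.066704 m.
|ω_lever| = |0.057·11.73·-0.066704| / 0.00472182 = 9.4441 rad/s.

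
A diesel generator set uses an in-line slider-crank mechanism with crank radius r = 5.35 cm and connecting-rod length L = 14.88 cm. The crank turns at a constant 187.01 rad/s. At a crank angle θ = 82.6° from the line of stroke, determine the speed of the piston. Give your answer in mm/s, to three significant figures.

ω = 187 rad/s
For an in-line slider-crank, x = r cosθ + √(L² − r² sin²θ), so v = −rω sinθ·[1 + r cosθ/√(L² − r² sin²θ)].
With r = 0.0535 m, L = 0.1488 m, θ = 82.6°: √(L² − r² sin²θ) = 0.13902 m.
v = −0.0535·187·0.99167·[1 + 0.0535·0.12880/0.13902] = -10.413 m/s.
|v| = 10.413 m/s = 10413 mm/s.

10400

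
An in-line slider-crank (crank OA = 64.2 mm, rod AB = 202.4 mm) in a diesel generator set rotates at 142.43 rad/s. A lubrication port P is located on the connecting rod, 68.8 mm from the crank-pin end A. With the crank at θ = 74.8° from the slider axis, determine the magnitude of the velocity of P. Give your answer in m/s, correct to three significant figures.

ω = 142.4 rad/s.  Crank-pin speed |V_A| = rω = 9.144 m/s, perpendicular to OA.
Rod angle: sinφ = −(r/L) sinθ ⇒ φ = -17.824°; ω_rod = −rω cosθ/√(L²−r²sin²θ) = -12.442 rad/s.
V_P = V_A + ω_rod × AP, with AP = 0.0688 m along the rod.
Components: V_Px = −rω sinθ − a·ω_rod·sinφ = -9.0861 m/s;  V_Py = rω cosθ + a·ω_rod·cosφ = +1.5825 m/s.
|V_P| = √(V_Px² + V_Py²) = 9.2229 m/s.

9.22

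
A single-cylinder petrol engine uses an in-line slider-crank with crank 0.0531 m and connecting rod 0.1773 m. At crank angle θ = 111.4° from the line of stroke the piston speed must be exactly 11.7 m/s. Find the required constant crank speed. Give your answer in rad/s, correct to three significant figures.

For an in-line slider-crank, |v_piston| = rω|sinθ|·[1 + r cosθ/√(L² − r² sin²θ)].
With r = 0.0531 m, L = 0.1773 m, θ = 111.4°: the bracketed kinematic factor |dx/dθ| = 0.043813 m.
ω = v/|dx/dθ| = 11.7/0.043813 = 267.04 rad/s.

267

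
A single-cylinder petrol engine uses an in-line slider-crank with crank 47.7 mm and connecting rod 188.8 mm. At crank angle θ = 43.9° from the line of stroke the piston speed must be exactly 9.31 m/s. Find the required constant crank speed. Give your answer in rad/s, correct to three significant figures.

238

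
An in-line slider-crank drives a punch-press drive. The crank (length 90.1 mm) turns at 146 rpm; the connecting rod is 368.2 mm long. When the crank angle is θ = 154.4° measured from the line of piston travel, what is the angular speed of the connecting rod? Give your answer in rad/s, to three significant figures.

3.39

ω = 15.29 rad/s (converted from 146 rpm).
The rod makes angle φ with the slider axis where L sinφ = r sinθ; differentiating, L cosφ·φ̇ = r ω cosθ.
L cosφ = √(L² − r² sin²θ) = 0.36614 m.
|ω_rod| = r ω |cosθ| / √(L² − r² sin²θ) = 0.0901·15.29·0.90183/0.36614 = 3.393 rad/s.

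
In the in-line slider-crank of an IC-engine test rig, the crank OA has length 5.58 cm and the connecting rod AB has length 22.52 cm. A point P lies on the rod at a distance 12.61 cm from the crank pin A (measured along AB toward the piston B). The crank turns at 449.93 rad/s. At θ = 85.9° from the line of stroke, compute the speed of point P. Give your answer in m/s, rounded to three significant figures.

25.3

ω = 449.9 rad/s.  Crank-pin speed |V_A| = rω = 25.106 m/s, perpendicular to OA.
Rod angle: sinφ = −(r/L) sinθ ⇒ φ = -14.309°; ω_rod = −rω cosθ/√(L²−r²sin²θ) = -8.226 rad/s.
V_P = V_A + ω_rod × AP, with AP = 0.1261 m along the rod.
Components: V_Px = −rω sinθ − a·ω_rod·sinφ = -25.298 m/s;  V_Py = rω cosθ + a·ω_rod·cosφ = +0.78991 m/s.
|V_P| = √(V_Px² + V_Py²) = 25.311 m/s.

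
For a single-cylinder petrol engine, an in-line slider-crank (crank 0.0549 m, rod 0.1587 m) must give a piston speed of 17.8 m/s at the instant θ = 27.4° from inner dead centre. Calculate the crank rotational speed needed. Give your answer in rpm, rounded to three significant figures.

For an in-line slider-crank, |v_piston| = rω|sinθ|·[1 + r cosθ/√(L² − r² sin²θ)].
With r = 0.0549 m, L = 0.1587 m, θ = 27.4°: the bracketed kinematic factor |dx/dθ| = 0.033125 m.
ω = v/|dx/dθ| = 17.8/0.033125 = 537.36 rad/s.
N = 60ω/(2π) = 5131.4 rpm.

5130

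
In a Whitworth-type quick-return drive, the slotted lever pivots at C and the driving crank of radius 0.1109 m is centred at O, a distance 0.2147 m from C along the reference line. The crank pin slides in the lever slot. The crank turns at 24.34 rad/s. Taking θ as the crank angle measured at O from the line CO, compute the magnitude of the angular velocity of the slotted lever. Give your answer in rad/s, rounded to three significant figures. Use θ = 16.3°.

8.22

ω = 24.34 rad/s
Crank pin A relative to C: A = (d + r cosθ, r sinθ); lever angle φ = atan2(r sinθ, d + r cosθ).
Differentiating tanφ: φ̇ = rω(d cosθ + r)/(d² + r² + 2dr cosθ).
d² + r² + 2dr cosθ = |CA|² = 0.104101 m²;  d cosθ + r = +0.31697 m.
|ω_lever| = |0.1109·24.34·+0.31697| / 0.104101 = 8.2189 rad/s.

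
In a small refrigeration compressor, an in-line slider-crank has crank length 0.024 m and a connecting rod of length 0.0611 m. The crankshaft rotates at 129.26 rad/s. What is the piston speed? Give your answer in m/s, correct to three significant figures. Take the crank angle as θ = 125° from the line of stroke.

ω = 129.3 rad/s
For an in-line slider-crank, x = r cosθ + √(L² − r² sin²θ), so v = −rω sinθ·[1 + r cosθ/√(L² − r² sin²θ)].
With r = 0.024 m, L = 0.0611 m, θ = 125°: √(L² − r² sin²θ) = 0.057851 m.
v = −0.024·129.3·0.81915·[1 + 0.024·-0.57358/0.057851] = -1.9365 m/s.
|v| = 1.9365 m/s.

1.94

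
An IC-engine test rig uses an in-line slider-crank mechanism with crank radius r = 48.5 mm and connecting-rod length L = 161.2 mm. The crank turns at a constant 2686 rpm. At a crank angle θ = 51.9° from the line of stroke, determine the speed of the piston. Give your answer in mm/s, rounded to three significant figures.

ω = 2π·2686/60 = 281.3 rad/s
For an in-line slider-crank, x = r cosθ + √(L² − r² sin²θ), so v = −rω sinθ·[1 + r cosθ/√(L² − r² sin²θ)].
With r = 0.0485 m, L = 0.1612 m, θ = 51.9°: √(L² − r² sin²θ) = 0.15662 m.
v = −0.0485·281.3·0.78694·[1 + 0.0485·0.61704/0.15662] = -12.787 m/s.
|v| = 12.787 m/s = 12787 mm/s.

12800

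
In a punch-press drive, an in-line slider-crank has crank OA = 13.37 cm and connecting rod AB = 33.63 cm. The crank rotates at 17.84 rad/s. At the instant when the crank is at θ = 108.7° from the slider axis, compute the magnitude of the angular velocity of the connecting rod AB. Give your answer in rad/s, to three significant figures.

2.45

ω = 17.84 rad/s
The rod makes angle φ with the slider axis where L sinφ = r sinθ; differentiating, L cosφ·φ̇ = r ω cosθ.
L cosφ = √(L² − r² sin²θ) = 0.31154 m.
|ω_rod| = r ω |cosθ| / √(L² − r² sin²θ) = 0.1337·17.84·0.32061/0.31154 = 2.4546 rad/s.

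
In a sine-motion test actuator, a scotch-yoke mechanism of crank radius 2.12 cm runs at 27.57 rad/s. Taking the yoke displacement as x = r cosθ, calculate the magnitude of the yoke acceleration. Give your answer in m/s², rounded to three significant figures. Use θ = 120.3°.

ω = 27.57 rad/s
x = r cosθ ⇒ ẍ = −rω² cosθ (ω constant).
|a| = rω²|cosθ| = 0.0212·(27.57)²·|cos 120.3°| = 8.1301 m/s².

8.13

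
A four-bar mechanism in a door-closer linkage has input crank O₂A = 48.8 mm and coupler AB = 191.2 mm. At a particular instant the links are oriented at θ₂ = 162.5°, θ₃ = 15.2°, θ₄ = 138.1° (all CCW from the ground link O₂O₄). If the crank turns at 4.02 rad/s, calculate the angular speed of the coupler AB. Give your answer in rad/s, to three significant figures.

0.505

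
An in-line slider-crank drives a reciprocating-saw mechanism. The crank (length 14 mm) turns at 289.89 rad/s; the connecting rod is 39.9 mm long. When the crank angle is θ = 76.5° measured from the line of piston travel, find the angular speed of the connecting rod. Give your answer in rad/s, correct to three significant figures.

ω = 289.9 rad/s
The rod makes angle φ with the slider axis where L sinφ = r sinθ; differentiating, L cosφ·φ̇ = r ω cosθ.
L cosφ = √(L² − r² sin²θ) = 0.037506 m.
|ω_rod| = r ω |cosθ| / √(L² − r² sin²θ) = 0.014·289.9·0.23345/0.037506 = 25.261 rad/s.

25.3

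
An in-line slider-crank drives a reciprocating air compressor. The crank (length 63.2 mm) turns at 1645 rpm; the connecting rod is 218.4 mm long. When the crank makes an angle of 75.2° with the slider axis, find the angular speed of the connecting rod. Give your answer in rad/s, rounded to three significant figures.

13.3

ω = 172.3 rad/s (converted from 1645 rpm).
The rod makes angle φ with the slider axis where L sinφ = r sinθ; differentiating, L cosφ·φ̇ = r ω cosθ.
L cosφ = √(L² − r² sin²θ) = 0.20968 m.
|ω_rod| = r ω |cosθ| / √(L² − r² sin²θ) = 0.0632·172.3·0.25545/0.20968 = 13.263 rad/s.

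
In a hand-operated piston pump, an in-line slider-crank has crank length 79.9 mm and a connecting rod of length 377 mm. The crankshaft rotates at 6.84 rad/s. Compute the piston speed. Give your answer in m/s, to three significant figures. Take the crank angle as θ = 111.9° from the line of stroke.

0.466

ω = 6.84 rad/s
For an in-line slider-crank, x = r cosθ + √(L² − r² sin²θ), so v = −rω sinθ·[1 + r cosθ/√(L² − r² sin²θ)].
With r = 0.0799 m, L = 0.377 m, θ = 111.9°: √(L² − r² sin²θ) = 0.36964 m.
v = −0.0799·6.84·0.92784·[1 + 0.0799·-0.37299/0.36964] = -0.46619 m/s.
|v| = 0.46619 m/s.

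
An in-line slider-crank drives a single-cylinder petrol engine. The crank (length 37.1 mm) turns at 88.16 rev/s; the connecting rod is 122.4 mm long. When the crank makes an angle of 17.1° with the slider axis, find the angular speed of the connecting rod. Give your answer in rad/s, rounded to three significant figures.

161

ω = 553.9 rad/s (converted from 88.16 rev/s).
The rod makes angle φ with the slider axis where L sinφ = r sinθ; differentiating, L cosφ·φ̇ = r ω cosθ.
L cosφ = √(L² − r² sin²θ) = 0.12191 m.
|ω_rod| = r ω |cosθ| / √(L² − r² sin²θ) = 0.0371·553.9·0.95579/0.12191 = 161.12 rad/s.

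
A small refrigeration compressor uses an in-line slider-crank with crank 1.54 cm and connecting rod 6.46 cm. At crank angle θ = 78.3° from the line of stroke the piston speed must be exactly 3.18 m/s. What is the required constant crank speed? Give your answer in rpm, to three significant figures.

1920

For an in-line slider-crank, |v_piston| = rω|sinθ|·[1 + r cosθ/√(L² − r² sin²θ)].
With r = 0.0154 m, L = 0.0646 m, θ = 78.3°: the bracketed kinematic factor |dx/dθ| = 0.01583 m.
ω = v/|dx/dθ| = 3.18/0.01583 = 200.89 rad/s.
N = 60ω/(2π) = 1918.3 rpm.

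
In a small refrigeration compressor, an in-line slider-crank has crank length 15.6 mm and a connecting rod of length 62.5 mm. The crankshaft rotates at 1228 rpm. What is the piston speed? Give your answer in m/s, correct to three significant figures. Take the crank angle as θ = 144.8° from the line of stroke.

ω = 2π·1228/60 = 128.6 rad/s
For an in-line slider-crank, x = r cosθ + √(L² − r² sin²θ), so v = −rω sinθ·[1 + r cosθ/√(L² − r² sin²θ)].
With r = 0.0156 m, L = 0.0625 m, θ = 144.8°: √(L² − r² sin²θ) = 0.06185 m.
v = −0.0156·128.6·0.57643·[1 + 0.0156·-0.81714/0.06185] = -0.91804 m/s.
|v| = 0.91804 m/s.

0.918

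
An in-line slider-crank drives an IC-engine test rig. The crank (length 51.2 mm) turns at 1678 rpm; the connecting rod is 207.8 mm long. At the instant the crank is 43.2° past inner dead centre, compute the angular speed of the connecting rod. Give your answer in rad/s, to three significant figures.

32.0

ω = 175.7 rad/s (converted from 1678 rpm).
The rod makes angle φ with the slider axis where L sinφ = r sinθ; differentiating, L cosφ·φ̇ = r ω cosθ.
L cosφ = √(L² − r² sin²θ) = 0.20482 m.
|ω_rod| = r ω |cosθ| / √(L² − r² sin²θ) = 0.0512·175.7·0.72897/0.20482 = 32.02 rad/s.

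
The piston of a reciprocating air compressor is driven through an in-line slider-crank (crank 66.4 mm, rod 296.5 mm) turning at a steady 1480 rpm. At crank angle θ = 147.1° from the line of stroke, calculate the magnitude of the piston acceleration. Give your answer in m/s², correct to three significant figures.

ω = 2π·1480/60 = 155 rad/s
x(θ) = r cosθ + √(L² − r² sin²θ); with ω constant, a = ω²·d²x/dθ².
d²x/dθ² = −r cosθ − r²(cos2θ)/√u − r⁴ sin²2θ/(4u^{3/2}),  u = L² − r² sin²θ = 0.0866114 m².
Substituting r = 0.0664 m, L = 0.2965 m, θ = 147.1°: d²x/dθ² = +0.049451 m.
a = ω²·d²x/dθ² = (155)²·(+0.049451) = +1187.8 m/s²;  |a| = 1187.8 m/s².

1190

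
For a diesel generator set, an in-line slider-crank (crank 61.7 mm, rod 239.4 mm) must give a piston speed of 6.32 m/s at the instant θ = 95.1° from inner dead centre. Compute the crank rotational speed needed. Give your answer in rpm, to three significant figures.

For an in-line slider-crank, |v_piston| = rω|sinθ|·[1 + r cosθ/√(L² − r² sin²θ)].
With r = 0.0617 m, L = 0.2394 m, θ = 95.1°: the bracketed kinematic factor |dx/dθ| = 0.059999 m.
ω = v/|dx/dθ| = 6.32/0.059999 = 105.34 rad/s.
N = 60ω/(2π) = 1005.9 rpm.

1010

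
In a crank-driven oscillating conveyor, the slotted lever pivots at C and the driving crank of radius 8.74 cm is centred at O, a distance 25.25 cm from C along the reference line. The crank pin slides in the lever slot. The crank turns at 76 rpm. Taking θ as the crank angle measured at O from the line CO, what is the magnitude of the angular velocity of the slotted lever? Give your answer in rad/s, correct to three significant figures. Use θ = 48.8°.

ω = 7.959 rad/s (from 76 rpm).
Crank pin A relative to C: A = (d + r cosθ, r sinθ); lever angle φ = atan2(r sinθ, d + r cosθ).
Differentiating tanφ: φ̇ = rω(d cosθ + r)/(d² + r² + 2dr cosθ).
d² + r² + 2dr cosθ = |CA|² = 0.100468 m²;  d cosθ + r = +0.25372 m.
|ω_lever| = |0.0874·7.959·+0.25372| / 0.100468 = 1.7566 rad/s.

1.76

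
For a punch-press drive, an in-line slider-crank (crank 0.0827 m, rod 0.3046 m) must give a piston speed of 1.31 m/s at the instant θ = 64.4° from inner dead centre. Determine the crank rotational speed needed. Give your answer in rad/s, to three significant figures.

For an in-line slider-crank, |v_piston| = rω|sinθ|·[1 + r cosθ/√(L² − r² sin²θ)].
With r = 0.0827 m, L = 0.3046 m, θ = 64.4°: the bracketed kinematic factor |dx/dθ| = 0.083606 m.
ω = v/|dx/dθ| = 1.31/0.083606 = 15.669 rad/s.

15.7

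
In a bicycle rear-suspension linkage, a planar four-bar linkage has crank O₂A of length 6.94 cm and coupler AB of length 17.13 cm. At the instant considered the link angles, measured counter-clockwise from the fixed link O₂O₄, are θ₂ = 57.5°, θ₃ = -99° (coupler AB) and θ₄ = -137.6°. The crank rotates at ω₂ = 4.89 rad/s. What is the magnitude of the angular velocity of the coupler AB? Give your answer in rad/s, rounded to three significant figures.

0.827

ω₂ = 4.89 rad/s
Differentiating the loop-closure r₂e^{iθ₂}+r₃e^{iθ₃}=r₁+r₄e^{iθ₄} gives r₂ω₂e^{iθ₂}+r₃ω₃e^{iθ₃}=r₄ω₄e^{iθ₄}.
Eliminating the other unknown: ω₃ = r₂ω₂ sin(θ₄−θ₂) / [r₃ sin(θ₃−θ₄)].
Numerator sine = +0.26050; denominator sine = +0.62388.
Result = 0.0694·4.89·(+0.26050) / (0.1713·(+0.62388)) = +0.82723 rad/s; magnitude 0.82723 rad/s.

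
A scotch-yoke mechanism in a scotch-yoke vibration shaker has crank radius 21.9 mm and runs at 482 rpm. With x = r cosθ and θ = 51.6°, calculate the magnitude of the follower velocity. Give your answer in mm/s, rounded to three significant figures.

866

ω = 50.47 rad/s (from 482 rpm).
x = r cosθ ⇒ ẋ = −rω sinθ.
|v| = rω|sinθ| = 0.0219·50.47·|sin 51.6°| = 0.8663 m/s = 866.3 mm/s.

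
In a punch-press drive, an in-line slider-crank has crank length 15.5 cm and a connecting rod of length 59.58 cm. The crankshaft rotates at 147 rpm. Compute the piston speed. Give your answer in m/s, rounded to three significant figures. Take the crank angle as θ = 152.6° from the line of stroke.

ω = 2π·147/60 = 15.39 rad/s
For an in-line slider-crank, x = r cosθ + √(L² − r² sin²θ), so v = −rω sinθ·[1 + r cosθ/√(L² − r² sin²θ)].
With r = 0.155 m, L = 0.5958 m, θ = 152.6°: √(L² − r² sin²θ) = 0.59151 m.
v = −0.155·15.39·0.46020·[1 + 0.155·-0.88782/0.59151] = -0.8426 m/s.
|v| = 0.8426 m/s.

0.843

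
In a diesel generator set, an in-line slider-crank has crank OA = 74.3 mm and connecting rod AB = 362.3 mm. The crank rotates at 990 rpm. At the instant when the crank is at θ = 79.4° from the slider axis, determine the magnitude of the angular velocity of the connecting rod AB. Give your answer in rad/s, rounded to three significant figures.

3.99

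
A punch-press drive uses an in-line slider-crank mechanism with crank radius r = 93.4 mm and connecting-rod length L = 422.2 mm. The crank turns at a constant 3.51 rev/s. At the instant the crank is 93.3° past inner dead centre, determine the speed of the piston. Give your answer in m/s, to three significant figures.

2.03

ω = 2π·3.51 = 22.05 rad/s
For an in-line slider-crank, x = r cosθ + √(L² − r² sin²θ), so v = −rω sinθ·[1 + r cosθ/√(L² − r² sin²θ)].
With r = 0.0934 m, L = 0.4222 m, θ = 93.3°: √(L² − r² sin²θ) = 0.41177 m.
v = −0.0934·22.05·0.99834·[1 + 0.0934·-0.05756/0.41177] = -2.0296 m/s.
|v| = 2.0296 m/s.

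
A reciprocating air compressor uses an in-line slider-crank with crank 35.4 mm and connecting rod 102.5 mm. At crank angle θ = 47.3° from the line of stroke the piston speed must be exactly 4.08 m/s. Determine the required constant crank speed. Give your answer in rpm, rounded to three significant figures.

1210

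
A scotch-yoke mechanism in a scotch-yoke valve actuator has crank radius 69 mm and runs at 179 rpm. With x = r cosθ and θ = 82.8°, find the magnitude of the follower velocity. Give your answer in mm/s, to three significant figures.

1280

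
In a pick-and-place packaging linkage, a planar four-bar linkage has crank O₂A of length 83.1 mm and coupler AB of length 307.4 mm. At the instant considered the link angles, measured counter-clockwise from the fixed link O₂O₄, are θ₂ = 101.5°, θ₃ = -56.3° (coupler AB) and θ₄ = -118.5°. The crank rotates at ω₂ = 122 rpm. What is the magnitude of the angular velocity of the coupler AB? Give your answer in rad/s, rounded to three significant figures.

ω₂ = 12.78 rad/s (from 122 rpm).
Differentiating the loop-closure r₂e^{iθ₂}+r₃e^{iθ₃}=r₁+r₄e^{iθ₄} gives r₂ω₂e^{iθ₂}+r₃ω₃e^{iθ₃}=r₄ω₄e^{iθ₄}.
Eliminating the other unknown: ω₃ = r₂ω₂ sin(θ₄−θ₂) / [r₃ sin(θ₃−θ₄)].
Numerator sine = +0.64279; denominator sine = +0.88458.
Result = 0.0831·12.78·(+0.64279) / (0.3074·(+0.88458)) = +2.5097 rad/s; magnitude 2.5097 rad/s.

2.51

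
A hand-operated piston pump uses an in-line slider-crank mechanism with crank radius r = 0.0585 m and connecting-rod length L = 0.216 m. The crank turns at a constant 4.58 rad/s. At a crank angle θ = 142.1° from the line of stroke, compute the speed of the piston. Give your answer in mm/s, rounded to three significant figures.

129

ω = 4.58 rad/s
For an in-line slider-crank, x = r cosθ + √(L² − r² sin²θ), so v = −rω sinθ·[1 + r cosθ/√(L² − r² sin²θ)].
With r = 0.0585 m, L = 0.216 m, θ = 142.1°: √(L² − r² sin²θ) = 0.21299 m.
v = −0.0585·4.58·0.61429·[1 + 0.0585·-0.78908/0.21299] = -0.12891 m/s.
|v| = 0.12891 m/s = 128.91 mm/s.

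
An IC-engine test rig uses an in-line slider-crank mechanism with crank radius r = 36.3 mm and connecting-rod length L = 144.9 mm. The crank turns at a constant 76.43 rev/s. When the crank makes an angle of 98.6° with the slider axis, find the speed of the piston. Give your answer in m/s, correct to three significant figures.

16.6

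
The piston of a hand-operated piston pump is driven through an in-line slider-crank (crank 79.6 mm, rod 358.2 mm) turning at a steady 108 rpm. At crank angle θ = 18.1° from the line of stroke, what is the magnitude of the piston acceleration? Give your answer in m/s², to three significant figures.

11.5

ω = 2π·108/60 = 11.31 rad/s
x(θ) = r cosθ + √(L² − r² sin²θ); with ω constant, a = ω²·d²x/dθ².
d²x/dθ² = −r cosθ − r²(cos2θ)/√u − r⁴ sin²2θ/(4u^{3/2}),  u = L² − r² sin²θ = 0.127696 m².
Substituting r = 0.0796 m, L = 0.3582 m, θ = 18.1°: d²x/dθ² = -0.090046 m.
a = ω²·d²x/dθ² = (11.31)²·(-0.090046) = -11.518 m/s²;  |a| = 11.518 m/s².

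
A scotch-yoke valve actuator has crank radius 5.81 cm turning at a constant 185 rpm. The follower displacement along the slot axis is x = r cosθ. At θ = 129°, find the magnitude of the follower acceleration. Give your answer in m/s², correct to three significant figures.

13.7

ω = 19.37 rad/s (from 185 rpm).
x = r cosθ ⇒ ẍ = −rω² cosθ (ω constant).
|a| = rω²|cosθ| = 0.0581·(19.37)²·|cos 129°| = 13.723 m/s².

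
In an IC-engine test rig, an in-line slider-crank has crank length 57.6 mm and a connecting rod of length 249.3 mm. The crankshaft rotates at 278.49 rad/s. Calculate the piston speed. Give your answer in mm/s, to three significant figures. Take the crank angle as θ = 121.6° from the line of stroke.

ω = 278.5 rad/s
For an in-line slider-crank, x = r cosθ + √(L² − r² sin²θ), so v = −rω sinθ·[1 + r cosθ/√(L² − r² sin²θ)].
With r = 0.0576 m, L = 0.2493 m, θ = 121.6°: √(L² − r² sin²θ) = 0.24443 m.
v = −0.0576·278.5·0.85173·[1 + 0.0576·-0.52399/0.24443] = -11.976 m/s.
|v| = 11.976 m/s = 11976 mm/s.

12000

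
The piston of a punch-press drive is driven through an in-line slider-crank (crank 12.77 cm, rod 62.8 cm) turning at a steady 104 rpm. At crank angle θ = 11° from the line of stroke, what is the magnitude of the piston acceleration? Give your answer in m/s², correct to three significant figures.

ω = 2π·104/60 = 10.89 rad/s
x(θ) = r cosθ + √(L² − r² sin²θ); with ω constant, a = ω²·d²x/dθ².
d²x/dθ² = −r cosθ − r²(cos2θ)/√u − r⁴ sin²2θ/(4u^{3/2}),  u = L² − r² sin²θ = 0.39379 m².
Substituting r = 0.1277 m, L = 0.628 m, θ = 11°: d²x/dθ² = -0.14949 m.
a = ω²·d²x/dθ² = (10.89)²·(-0.14949) = -17.731 m/s²;  |a| = 17.731 m/s².

17.7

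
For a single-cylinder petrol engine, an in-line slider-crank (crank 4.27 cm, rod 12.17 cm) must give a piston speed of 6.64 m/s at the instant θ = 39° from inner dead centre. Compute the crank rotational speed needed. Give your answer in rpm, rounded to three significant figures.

1840

For an in-line slider-crank, |v_piston| = rω|sinθ|·[1 + r cosθ/√(L² − r² sin²θ)].
With r = 0.0427 m, L = 0.1217 m, θ = 39°: the bracketed kinematic factor |dx/dθ| = 0.034385 m.
ω = v/|dx/dθ| = 6.64/0.034385 = 193.11 rad/s.
N = 60ω/(2π) = 1844.1 rpm.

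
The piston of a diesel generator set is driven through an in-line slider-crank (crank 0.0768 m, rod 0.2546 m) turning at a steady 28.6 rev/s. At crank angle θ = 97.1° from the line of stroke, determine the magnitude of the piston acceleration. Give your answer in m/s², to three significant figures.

1070

ω = 2π·28.6 = 179.7 rad/s
x(θ) = r cosθ + √(L² − r² sin²θ); with ω constant, a = ω²·d²x/dθ².
d²x/dθ² = −r cosθ − r²(cos2θ)/√u − r⁴ sin²2θ/(4u^{3/2}),  u = L² − r² sin²θ = 0.059013 m².
Substituting r = 0.0768 m, L = 0.2546 m, θ = 97.1°: d²x/dθ² = +0.032994 m.
a = ω²·d²x/dθ² = (179.7)²·(+0.032994) = +1065.4 m/s²;  |a| = 1065.4 m/s².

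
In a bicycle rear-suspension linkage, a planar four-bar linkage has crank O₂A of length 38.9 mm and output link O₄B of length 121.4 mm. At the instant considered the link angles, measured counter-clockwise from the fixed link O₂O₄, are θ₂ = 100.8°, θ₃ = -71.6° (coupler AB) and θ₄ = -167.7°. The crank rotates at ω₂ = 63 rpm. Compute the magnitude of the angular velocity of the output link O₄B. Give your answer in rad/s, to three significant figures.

0.281

ω₂ = 6.597 rad/s (from 63 rpm).
Differentiating the loop-closure r₂e^{iθ₂}+r₃e^{iθ₃}=r₁+r₄e^{iθ₄} gives r₂ω₂e^{iθ₂}+r₃ω₃e^{iθ₃}=r₄ω₄e^{iθ₄}.
Eliminating the other unknown: ω₄ = r₂ω₂ sin(θ₂−θ₃) / [r₄ sin(θ₄−θ₃)].
Numerator sine = +0.13226; denominator sine = -0.99434.
Result = 0.0389·6.597·(+0.13226) / (0.1214·(-0.99434)) = -0.28118 rad/s; magnitude 0.28118 rad/s.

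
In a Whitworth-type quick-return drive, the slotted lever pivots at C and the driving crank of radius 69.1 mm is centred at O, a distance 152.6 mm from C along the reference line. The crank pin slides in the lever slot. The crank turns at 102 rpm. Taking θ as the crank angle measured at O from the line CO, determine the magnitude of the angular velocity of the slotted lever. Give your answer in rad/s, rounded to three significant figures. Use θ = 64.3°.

2.68

ω = 10.68 rad/s (from 102 rpm).
Crank pin A relative to C: A = (d + r cosθ, r sinθ); lever angle φ = atan2(r sinθ, d + r cosθ).
Differentiating tanφ: φ̇ = rω(d cosθ + r)/(d² + r² + 2dr cosθ).
d² + r² + 2dr cosθ = |CA|² = 0.0372071 m²;  d cosθ + r = +0.13528 m.
|ω_lever| = |0.0691·10.68·+0.13528| / 0.0372071 = 2.6835 rad/s.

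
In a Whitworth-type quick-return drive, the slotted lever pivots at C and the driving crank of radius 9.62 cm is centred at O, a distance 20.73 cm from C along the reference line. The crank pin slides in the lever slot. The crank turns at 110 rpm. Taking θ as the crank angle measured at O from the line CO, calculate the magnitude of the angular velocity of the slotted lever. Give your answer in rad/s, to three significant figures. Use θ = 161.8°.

7.78

ω = 11.52 rad/s (from 110 rpm).
Crank pin A relative to C: A = (d + r cosθ, r sinθ); lever angle φ = atan2(r sinθ, d + r cosθ).
Differentiating tanφ: φ̇ = rω(d cosθ + r)/(d² + r² + 2dr cosθ).
d² + r² + 2dr cosθ = |CA|² = 0.0143386 m²;  d cosθ + r = -0.10073 m.
|ω_lever| = |0.0962·11.52·-0.10073| / 0.0143386 = 7.7848 rad/s.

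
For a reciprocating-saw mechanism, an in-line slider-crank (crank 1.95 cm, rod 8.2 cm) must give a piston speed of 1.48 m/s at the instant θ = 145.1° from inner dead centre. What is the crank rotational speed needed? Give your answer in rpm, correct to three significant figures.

1580

For an in-line slider-crank, |v_piston| = rω|sinθ|·[1 + r cosθ/√(L² − r² sin²θ)].
With r = 0.0195 m, L = 0.082 m, θ = 145.1°: the bracketed kinematic factor |dx/dθ| = 0.0089604 m.
ω = v/|dx/dθ| = 1.48/0.0089604 = 165.17 rad/s.
N = 60ω/(2π) = 1577.3 rpm.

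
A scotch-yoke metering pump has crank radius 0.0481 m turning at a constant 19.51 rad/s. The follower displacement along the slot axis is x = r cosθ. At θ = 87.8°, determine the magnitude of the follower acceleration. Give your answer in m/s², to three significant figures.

ω = 19.51 rad/s
x = r cosθ ⇒ ẍ = −rω² cosθ (ω constant).
|a| = rω²|cosθ| = 0.0481·(19.51)²·|cos 87.8°| = 0.70283 m/s².

0.703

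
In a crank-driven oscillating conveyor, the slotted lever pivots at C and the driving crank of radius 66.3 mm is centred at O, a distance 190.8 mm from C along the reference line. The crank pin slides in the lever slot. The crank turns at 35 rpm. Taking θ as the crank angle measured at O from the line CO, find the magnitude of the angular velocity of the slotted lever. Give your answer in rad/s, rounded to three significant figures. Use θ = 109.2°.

ω = 3.665 rad/s (from 35 rpm).
Crank pin A relative to C: A = (d + r cosθ, r sinθ); lever angle φ = atan2(r sinθ, d + r cosθ).
Differentiating tanφ: φ̇ = rω(d cosθ + r)/(d² + r² + 2dr cosθ).
d² + r² + 2dr cosθ = |CA|² = 0.03248 m²;  d cosθ + r = +0.0035522 m.
|ω_lever| = |0.0663·3.665·+0.0035522| / 0.03248 = 0.026576 rad/s.

0.0266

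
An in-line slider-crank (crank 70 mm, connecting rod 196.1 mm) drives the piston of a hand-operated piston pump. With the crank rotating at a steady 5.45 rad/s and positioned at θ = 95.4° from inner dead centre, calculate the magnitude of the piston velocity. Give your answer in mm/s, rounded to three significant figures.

366

ω = 5.45 rad/s
For an in-line slider-crank, x = r cosθ + √(L² − r² sin²θ), so v = −rω sinθ·[1 + r cosθ/√(L² − r² sin²θ)].
With r = 0.07 m, L = 0.1961 m, θ = 95.4°: √(L² − r² sin²θ) = 0.1833 m.
v = −0.07·5.45·0.99556·[1 + 0.07·-0.09411/0.1833] = -0.36616 m/s.
|v| = 0.36616 m/s = 366.16 mm/s.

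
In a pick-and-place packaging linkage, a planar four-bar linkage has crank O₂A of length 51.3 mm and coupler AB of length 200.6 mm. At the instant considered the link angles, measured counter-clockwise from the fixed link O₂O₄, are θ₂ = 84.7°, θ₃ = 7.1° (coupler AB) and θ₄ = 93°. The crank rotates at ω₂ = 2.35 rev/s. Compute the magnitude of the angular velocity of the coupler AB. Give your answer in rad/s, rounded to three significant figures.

ω₂ = 14.77 rad/s (from 2.35 rev/s).
Differentiating the loop-closure r₂e^{iθ₂}+r₃e^{iθ₃}=r₁+r₄e^{iθ₄} gives r₂ω₂e^{iθ₂}+r₃ω₃e^{iθ₃}=r₄ω₄e^{iθ₄}.
Eliminating the other unknown: ω₃ = r₂ω₂ sin(θ₄−θ₂) / [r₃ sin(θ₃−θ₄)].
Numerator sine = +0.14436; denominator sine = -0.99744.
Result = 0.0513·14.77·(+0.14436) / (0.2006·(-0.99744)) = -0.54649 rad/s; magnitude 0.54649 rad/s.

0.546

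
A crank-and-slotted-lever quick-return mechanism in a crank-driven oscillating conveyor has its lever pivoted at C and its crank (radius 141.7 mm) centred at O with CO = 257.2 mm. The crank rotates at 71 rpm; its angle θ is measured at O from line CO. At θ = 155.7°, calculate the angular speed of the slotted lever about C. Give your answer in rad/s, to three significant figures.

ω = 7.435 rad/s (from 71 rpm).
Crank pin A relative to C: A = (d + r cosθ, r sinθ); lever angle φ = atan2(r sinθ, d + r cosθ).
Differentiating tanφ: φ̇ = rω(d cosθ + r)/(d² + r² + 2dr cosθ).
d² + r² + 2dr cosθ = |CA|² = 0.0197981 m²;  d cosθ + r = -0.092713 m.
|ω_lever| = |0.1417·7.435·-0.092713| / 0.0197981 = 4.9337 rad/s.

4.93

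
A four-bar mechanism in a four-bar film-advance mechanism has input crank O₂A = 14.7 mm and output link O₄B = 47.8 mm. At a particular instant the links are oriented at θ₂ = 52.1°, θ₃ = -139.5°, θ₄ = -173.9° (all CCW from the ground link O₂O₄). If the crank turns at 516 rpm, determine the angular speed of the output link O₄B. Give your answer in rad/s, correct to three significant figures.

5.91

ω₂ = 54.04 rad/s (from 516 rpm).
Differentiating the loop-closure r₂e^{iθ₂}+r₃e^{iθ₃}=r₁+r₄e^{iθ₄} gives r₂ω₂e^{iθ₂}+r₃ω₃e^{iθ₃}=r₄ω₄e^{iθ₄}.
Eliminating the other unknown: ω₄ = r₂ω₂ sin(θ₂−θ₃) / [r₄ sin(θ₄−θ₃)].
Numerator sine = -0.20108; denominator sine = -0.56497.
Result = 0.0147·54.04·(-0.20108) / (0.0478·(-0.56497)) = +5.9144 rad/s; magnitude 5.9144 rad/s.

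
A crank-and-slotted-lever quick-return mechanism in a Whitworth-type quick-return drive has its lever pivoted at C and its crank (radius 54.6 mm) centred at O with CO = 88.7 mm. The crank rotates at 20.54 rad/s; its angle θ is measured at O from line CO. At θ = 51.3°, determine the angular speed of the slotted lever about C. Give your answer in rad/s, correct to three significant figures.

ω = 20.54 rad/s
Crank pin A relative to C: A = (d + r cosθ, r sinθ); lever angle φ = atan2(r sinθ, d + r cosθ).
Differentiating tanφ: φ̇ = rω(d cosθ + r)/(d² + r² + 2dr cosθ).
d² + r² + 2dr cosθ = |CA|² = 0.016905 m²;  d cosθ + r = +0.11006 m.
|ω_lever| = |0.0546·20.54·+0.11006| / 0.016905 = 7.3014 rad/s.

7.30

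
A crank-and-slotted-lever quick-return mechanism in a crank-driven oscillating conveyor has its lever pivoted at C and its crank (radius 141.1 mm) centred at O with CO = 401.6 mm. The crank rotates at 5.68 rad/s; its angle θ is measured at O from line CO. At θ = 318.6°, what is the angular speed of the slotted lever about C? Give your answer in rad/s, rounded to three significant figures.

1.33

ω = 5.68 rad/s
Crank pin A relative to C: A = (d + r cosθ, r sinθ); lever angle φ = atan2(r sinθ, d + r cosθ).
Differentiating tanφ: φ̇ = rω(d cosθ + r)/(d² + r² + 2dr cosθ).
d² + r² + 2dr cosθ = |CA|² = 0.266203 m²;  d cosθ + r = +0.44234 m.
|ω_lever| = |0.1411·5.68·+0.44234| / 0.266203 = 1.3318 rad/s.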